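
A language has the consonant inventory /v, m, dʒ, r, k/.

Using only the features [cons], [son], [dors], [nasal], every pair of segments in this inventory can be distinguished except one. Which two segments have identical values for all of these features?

/dʒ/ (voiced postalveolar affricate) and /v/ (voiced labiodental fricative) are both [+consonantal], [−sonorant], [−dorsal], [−nasal], so none of the listed features separates them. (They do differ in [continuant], [labial] and [coronal], which are not among the given features.) Every other pair in the inventory differs on at least one listed feature.

dʒ, v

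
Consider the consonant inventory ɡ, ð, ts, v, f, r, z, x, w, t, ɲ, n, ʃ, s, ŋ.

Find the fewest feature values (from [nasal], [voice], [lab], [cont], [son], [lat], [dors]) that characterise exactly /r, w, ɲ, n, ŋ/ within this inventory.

[+son]

/r, w, ɲ, n, ŋ/ are exactly the [+sonorant] segments in the inventory, so a single feature suffices.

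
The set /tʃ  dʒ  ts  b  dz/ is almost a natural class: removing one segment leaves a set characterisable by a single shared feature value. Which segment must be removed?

b

/ts, dʒ, tʃ, dz/ are all [+delayed release], but /b/ (voiced bilabial stop) is [-delayed release]. No other single segment can be removed to leave a set sharing one feature value that the removed segment lacks, so /b/ is the odd one out.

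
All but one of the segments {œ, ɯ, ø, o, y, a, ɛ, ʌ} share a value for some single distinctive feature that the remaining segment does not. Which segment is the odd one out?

a

The remaining segments after removing /a/ share [−low]; /a/ (low unrounded vowel) is [+low]. For every other candidate removal, the leftover set fails to share any single feature value that the removed segment lacks.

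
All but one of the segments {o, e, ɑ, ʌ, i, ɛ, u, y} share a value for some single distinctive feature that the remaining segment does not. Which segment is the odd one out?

[low] groups all but one: /ʌ, o, e, y, i, ɛ, u/ share [-low] while /ɑ/ (low back unrounded vowel) alone is [+low]. Removing any other segment would not leave a single-feature class that excludes it.

ɑ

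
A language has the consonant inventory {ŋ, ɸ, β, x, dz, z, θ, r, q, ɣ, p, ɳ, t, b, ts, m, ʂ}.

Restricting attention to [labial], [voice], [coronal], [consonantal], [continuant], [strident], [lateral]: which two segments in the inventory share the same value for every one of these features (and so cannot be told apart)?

Both /m/ and /b/ are [+labial], [+voice], [-coronal], [+consonantal], [-continuant], [-strident], [-lateral]. Since the list omits [sonorant] and [nasal] — which do distinguish the bilabial nasal from the voiced bilabial stop — this pair collapses; all other pairs remain distinct.

m, b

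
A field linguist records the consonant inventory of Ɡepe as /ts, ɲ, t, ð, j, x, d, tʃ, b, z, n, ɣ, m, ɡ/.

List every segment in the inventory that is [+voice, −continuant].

ɲ, d, b, n, m, ɡ

Among the inventory, the [+voice] segments are /ɲ, ð, j, d, b, z, n, ɣ, m, ɡ/.
Intersecting with [−continuant] leaves /ɲ, d, b, n, m, ɡ/.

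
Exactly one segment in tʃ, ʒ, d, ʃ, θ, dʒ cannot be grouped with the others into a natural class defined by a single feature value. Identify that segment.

[distributed] groups all but one: /tʃ, ʃ, dʒ, θ, ʒ/ share [+distributed] while /d/ (voiced alveolar stop) alone is [−distributed]. Removing any other segment would not leave a single-feature class that excludes it.

d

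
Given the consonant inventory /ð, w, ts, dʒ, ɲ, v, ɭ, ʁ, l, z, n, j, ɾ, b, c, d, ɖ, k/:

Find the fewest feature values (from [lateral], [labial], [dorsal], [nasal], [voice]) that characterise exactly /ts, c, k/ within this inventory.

Every target segment is [-voice] and no other inventory member is, so one feature is enough.

[-voice]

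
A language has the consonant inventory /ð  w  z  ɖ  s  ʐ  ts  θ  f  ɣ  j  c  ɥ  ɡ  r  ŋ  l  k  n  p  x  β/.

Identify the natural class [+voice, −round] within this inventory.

ð, z, ɖ, ʐ, ɣ, j, ɡ, r, ŋ, l, n, β

The [+voice] segments are /ð, w, z, ɖ, ʐ, ɣ, j, ɥ, ɡ, r, ŋ, l, n, β/.
Of those, [−round] leaves /ð, z, ɖ, ʐ, ɣ, j, ɡ, r, ŋ, l, n, β/.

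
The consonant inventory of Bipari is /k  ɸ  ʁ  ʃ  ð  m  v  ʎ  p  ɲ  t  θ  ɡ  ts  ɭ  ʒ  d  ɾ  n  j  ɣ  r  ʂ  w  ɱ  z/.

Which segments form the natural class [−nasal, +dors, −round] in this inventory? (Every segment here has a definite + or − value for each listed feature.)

Checking each segment against [−nasal], [+dorsal], [−round]: /k/ (voiceless velar stop), /ʁ/ (voiced uvular fricative), /ʎ/ (palatal lateral approximant), /ɡ/ (voiced velar stop), /j/ (palatal glide), /ɣ/ (voiced velar fricative) satisfy every feature; every other segment in the inventory fails at least one.

k, ʁ, ʎ, ɡ, j, ɣ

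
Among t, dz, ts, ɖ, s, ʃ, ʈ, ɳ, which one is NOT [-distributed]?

Every segment except /ʃ/ is [-distributed]. /ʃ/ (voiceless postalveolar fricative) is [+distributed], so it is the exception.

ʃ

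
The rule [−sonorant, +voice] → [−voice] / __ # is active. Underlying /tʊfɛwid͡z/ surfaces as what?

[tʊfɛwit͡s]

/d͡z/ satisfies [−sonorant, +voice] and sits in __ #. The [−voice] counterpart of the voiced alveolar affricate is /t͡s/. Other segments in /tʊfɛwid͡z/ either fail the structural description or are not in the environment, so the surface form is [tʊfɛwit͡s].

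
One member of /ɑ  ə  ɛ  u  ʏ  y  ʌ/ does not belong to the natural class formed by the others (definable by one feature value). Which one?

The remaining segments after removing /ɑ/ share [−low]; /ɑ/ (low back unrounded vowel) is [+low]. For every other candidate removal, the leftover set fails to share any single feature value that the removed segment lacks.

ɑ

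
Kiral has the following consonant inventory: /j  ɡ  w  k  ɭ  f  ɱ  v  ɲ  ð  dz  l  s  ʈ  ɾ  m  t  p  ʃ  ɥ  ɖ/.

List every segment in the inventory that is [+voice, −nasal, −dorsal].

Eliminate segments failing any feature: /j, ɡ, w, ɥ/ are [+dorsal]; /k, f, s, ʈ, t, p, ʃ/ are [−voice]; /ɱ, ɲ, m/ are [+nasal]. The remaining /ɭ, v, ð, dz, l, ɾ, ɖ/ satisfy [+voice], [−nasal], [−dorsal].

ɭ, v, ð, dz, l, ɾ, ɖ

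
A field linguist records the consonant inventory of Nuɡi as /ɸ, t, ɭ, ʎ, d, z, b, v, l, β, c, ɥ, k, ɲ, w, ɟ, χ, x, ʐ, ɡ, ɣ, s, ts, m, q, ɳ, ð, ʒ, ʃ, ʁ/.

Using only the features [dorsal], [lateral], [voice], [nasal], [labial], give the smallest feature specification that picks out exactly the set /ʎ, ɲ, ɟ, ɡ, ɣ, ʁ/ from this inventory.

Every target segment is [+voice], [-labial], [+dorsal]; each remaining inventory member fails at least one of these. Each conjunct is needed — [-labial, +dorsal] alone would also admit /c, k, χ, x, …/; [+voice, +dorsal] alone would also admit /ɥ, w/; [+voice, -labial] alone would also admit /ɭ, d, z, l, …/ — and no other combination of two listed features has exactly this extension, so three is the minimum.

[+voice, -labial, +dorsal]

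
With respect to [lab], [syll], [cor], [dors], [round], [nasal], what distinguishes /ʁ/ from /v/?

/ʁ/ is the voiced uvular fricative and /v/ is the voiced labiodental fricative. Both are [-syllabic], [-coronal], [-round], [-nasal]. /ʁ/ is [-labial] while /v/ is [+labial]; /ʁ/ is [+dorsal] while /v/ is [-dorsal], so the distinguishing features are [labial], [dorsal].

[labial], [dorsal]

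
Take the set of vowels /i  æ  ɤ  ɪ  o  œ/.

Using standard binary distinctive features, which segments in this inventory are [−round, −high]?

Eliminate segments failing any feature: /i, ɪ/ are [+high]; /o, œ/ are [+round]. The remaining /æ, ɤ/ satisfy [−round], [−high].

æ, ɤ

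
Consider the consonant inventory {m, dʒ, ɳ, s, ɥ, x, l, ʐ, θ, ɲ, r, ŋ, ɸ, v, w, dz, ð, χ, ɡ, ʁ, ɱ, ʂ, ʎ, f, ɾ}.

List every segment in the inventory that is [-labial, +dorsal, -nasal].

First, the [-labial] segments are /dʒ, ɳ, s, x, l, ʐ, θ, ɲ, r, ŋ, dz, ð, χ, ɡ, ʁ, ʂ, ʎ, ɾ/.
Of those, [+dorsal] gives /x, ɲ, ŋ, χ, ɡ, ʁ, ʎ/.
Of those, [-nasal] leaves /x, χ, ɡ, ʁ, ʎ/.

x, χ, ɡ, ʁ, ʎ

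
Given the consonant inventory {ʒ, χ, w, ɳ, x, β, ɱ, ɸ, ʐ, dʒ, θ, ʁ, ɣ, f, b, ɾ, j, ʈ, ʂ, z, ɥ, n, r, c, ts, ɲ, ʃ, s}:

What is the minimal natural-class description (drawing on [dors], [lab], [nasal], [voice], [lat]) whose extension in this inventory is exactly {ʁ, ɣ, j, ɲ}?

[+voice, −lab, +dors]

/ʁ, ɣ, j, ɲ/ are all [+voice], [−labial], [+dorsal], and no other segment in the inventory matches all three values. Dropping any one of them over-generates: [−labial, +dorsal] alone would also admit /χ, x, c/; [+voice, +dorsal] alone would also admit /w, ɥ/; [+voice, −labial] alone would also admit /ʒ, ɳ, ʐ, dʒ, …/. No other combination of two listed features picks out exactly this set either, so fewer than three features will not do.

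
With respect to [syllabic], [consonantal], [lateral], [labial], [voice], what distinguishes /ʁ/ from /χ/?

[voice]

/ʁ/ (voiced uvular fricative) and /χ/ (voiceless uvular fricative) agree on [-syllabic], [+consonantal], [-lateral], [-labial]. They differ on [voice] (/ʁ/ [+], /χ/ [-]).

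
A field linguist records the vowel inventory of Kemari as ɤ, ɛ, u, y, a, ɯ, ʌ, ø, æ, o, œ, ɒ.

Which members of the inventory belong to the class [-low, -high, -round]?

Eliminate segments failing any feature: /u, y, ɯ/ are [+high]; /a, æ, ɒ/ are [+low]; /ø, o, œ/ are [+round]. The remaining /ɤ, ɛ, ʌ/ satisfy [-low], [-high], [-round].

ɤ, ɛ, ʌ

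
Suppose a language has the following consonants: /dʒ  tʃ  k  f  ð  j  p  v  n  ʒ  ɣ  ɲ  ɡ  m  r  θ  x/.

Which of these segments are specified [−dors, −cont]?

Checking each segment against [−dorsal], [−continuant]: /dʒ/ (voiced postalveolar affricate), /tʃ/ (voiceless postalveolar affricate), /p/ (voiceless bilabial stop), /n/ (alveolar nasal), /m/ (bilabial nasal) satisfy every feature; every other segment in the inventory fails at least one.

dʒ, tʃ, p, n, m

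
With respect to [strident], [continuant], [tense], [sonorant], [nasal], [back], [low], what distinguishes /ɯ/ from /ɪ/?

/ɯ/ (high back unrounded vowel) and /ɪ/ (high front unrounded lax vowel) agree on [−strident], [+continuant], [+sonorant], [−nasal], [−low]. They differ on [back] (/ɯ/ [+], /ɪ/ [−]), [tense] (/ɯ/ [+], /ɪ/ [−]).

[back], [tense]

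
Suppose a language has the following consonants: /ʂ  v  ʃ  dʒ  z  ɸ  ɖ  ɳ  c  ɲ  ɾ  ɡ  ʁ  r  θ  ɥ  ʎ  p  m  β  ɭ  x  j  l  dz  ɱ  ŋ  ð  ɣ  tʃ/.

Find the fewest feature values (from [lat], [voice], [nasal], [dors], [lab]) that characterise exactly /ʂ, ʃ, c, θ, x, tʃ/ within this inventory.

[−voice, −lab]

The class [−voice], [−labial] has exactly /ʂ, ʃ, c, θ, x, tʃ/ as its extension in this inventory. No smaller conjunction from the listed features achieves this: [−labial] alone would also admit /dʒ, z, ɖ, ɳ, …/; [−voice] alone would also admit /ɸ, p/; and checking the remaining single features turns up none with this extension.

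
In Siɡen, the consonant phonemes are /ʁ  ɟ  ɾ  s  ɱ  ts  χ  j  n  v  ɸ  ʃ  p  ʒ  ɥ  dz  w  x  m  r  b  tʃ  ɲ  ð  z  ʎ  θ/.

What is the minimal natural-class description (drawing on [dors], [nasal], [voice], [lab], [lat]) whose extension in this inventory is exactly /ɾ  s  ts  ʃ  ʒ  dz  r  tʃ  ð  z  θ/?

[−nasal, −lab, −dors]

Every target segment is [−nasal], [−labial], [−dorsal]; each remaining inventory member fails at least one of these. Each conjunct is needed — [−labial, −dorsal] alone would also admit /n/; [−nasal, −dorsal] alone would also admit /v, ɸ, p, b/; [−nasal, −labial] alone would also admit /ʁ, ɟ, χ, j, …/ — and no other combination of two listed features has exactly this extension, so three is the minimum.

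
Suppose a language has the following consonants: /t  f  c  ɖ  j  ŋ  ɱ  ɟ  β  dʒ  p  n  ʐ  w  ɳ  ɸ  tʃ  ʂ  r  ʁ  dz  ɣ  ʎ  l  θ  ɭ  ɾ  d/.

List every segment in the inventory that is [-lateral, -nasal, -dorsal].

t, f, ɖ, β, dʒ, p, ʐ, ɸ, tʃ, ʂ, r, dz, θ, ɾ, d

Eliminate segments failing any feature: /c, j, ɟ, w, ʁ, ɣ/ are [+dorsal]; /ŋ, ɱ, n, ɳ/ are [+nasal]; /ʎ, l, ɭ/ are [+lateral]. The remaining /t, f, ɖ, β, dʒ, p, ʐ, ɸ, tʃ, ʂ, r, dz, θ, ɾ, d/ satisfy [-lateral], [-nasal], [-dorsal].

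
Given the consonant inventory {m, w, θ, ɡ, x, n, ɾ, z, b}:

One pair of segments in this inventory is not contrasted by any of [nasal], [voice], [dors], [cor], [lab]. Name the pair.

Both /ɾ/ and /z/ are [−nasal], [+voice], [−dorsal], [+coronal], [−labial]. Since the list omits [sonorant] and [strident] — which do distinguish the alveolar tap from the voiced alveolar fricative — this pair collapses; all other pairs remain distinct.

ɾ, z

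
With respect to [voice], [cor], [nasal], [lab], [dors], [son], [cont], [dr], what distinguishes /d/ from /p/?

/d/ is the voiced alveolar stop and /p/ is the voiceless bilabial stop. Both are [-nasal], [-dorsal], [-sonorant], [-continuant], [-delayed release]. /d/ is [+voice] while /p/ is [-voice]; /d/ is [-labial] while /p/ is [+labial]; /d/ is [+coronal] while /p/ is [-coronal], so the distinguishing features are [voice], [labial], [coronal].

[voice], [labial], [coronal]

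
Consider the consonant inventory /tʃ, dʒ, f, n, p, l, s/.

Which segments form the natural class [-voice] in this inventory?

The [-voice] segments here are /tʃ, f, p, s/; the remaining /dʒ, n, l/ are [+voice].

tʃ, f, p, s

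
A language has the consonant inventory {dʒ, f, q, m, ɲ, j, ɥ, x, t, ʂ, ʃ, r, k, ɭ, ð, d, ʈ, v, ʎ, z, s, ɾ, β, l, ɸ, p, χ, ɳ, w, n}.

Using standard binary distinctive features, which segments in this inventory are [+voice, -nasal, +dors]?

Eliminate segments failing any feature: /dʒ, r, ɭ, ð, d, v, z, ɾ, β, l/ are [-dorsal]; /f, q, x, t, ʂ, ʃ, k, ʈ, s, ɸ, p, χ/ are [-voice]; /m, ɲ, ɳ, n/ are [+nasal]. The remaining /j, ɥ, ʎ, w/ satisfy [+voice], [-nasal], [+dorsal].

j, ɥ, ʎ, w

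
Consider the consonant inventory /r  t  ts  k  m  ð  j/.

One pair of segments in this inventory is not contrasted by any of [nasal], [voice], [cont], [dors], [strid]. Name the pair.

/r/ (alveolar trill) and /ð/ (voiced dental fricative) are both [−nasal], [+voice], [+continuant], [−dorsal], [−strident], so none of the listed features separates them. (They do differ in [sonorant], which is not among the given features.) Every other pair in the inventory differs on at least one listed feature.

r, ð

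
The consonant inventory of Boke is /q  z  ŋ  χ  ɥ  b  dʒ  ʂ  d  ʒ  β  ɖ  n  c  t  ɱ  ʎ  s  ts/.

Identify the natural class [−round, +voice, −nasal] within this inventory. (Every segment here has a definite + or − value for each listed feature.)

Checking each segment against [−round], [+voice], [−nasal]: /z/ (voiced alveolar fricative), /b/ (voiced bilabial stop), /dʒ/ (voiced postalveolar affricate), /d/ (voiced alveolar stop), /ʒ/ (voiced postalveolar fricative), /β/ (voiced bilabial fricative), among others, satisfy every feature; every other segment in the inventory fails at least one.

z, b, dʒ, d, ʒ, β, ɖ, ʎ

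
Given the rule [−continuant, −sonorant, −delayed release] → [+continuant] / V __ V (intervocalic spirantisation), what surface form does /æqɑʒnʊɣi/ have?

/q/ satisfies [−continuant, −sonorant, −delayed release] and sits in V __ V. The [+continuant] counterpart of the voiceless uvular stop is /χ/. Other segments in /æqɑʒnʊɣi/ either fail the structural description or are not in the environment, so the surface form is [æχɑʒnʊɣi].

[æχɑʒnʊɣi]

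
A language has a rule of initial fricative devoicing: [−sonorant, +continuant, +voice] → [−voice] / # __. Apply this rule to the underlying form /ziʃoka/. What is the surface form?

/z/ satisfies [−sonorant, +continuant, +voice] and sits in # __. The [−voice] counterpart of the voiced alveolar fricative is /s/. Other segments in /ziʃoka/ either fail the structural description or are not in the environment, so the surface form is [siʃoka].

[siʃoka]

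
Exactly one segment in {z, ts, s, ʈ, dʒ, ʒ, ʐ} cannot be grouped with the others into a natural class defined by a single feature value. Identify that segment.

ʈ

The remaining segments after removing /ʈ/ share [+strident]; /ʈ/ (voiceless retroflex stop) is [−strident]. For every other candidate removal, the leftover set fails to share any single feature value that the removed segment lacks.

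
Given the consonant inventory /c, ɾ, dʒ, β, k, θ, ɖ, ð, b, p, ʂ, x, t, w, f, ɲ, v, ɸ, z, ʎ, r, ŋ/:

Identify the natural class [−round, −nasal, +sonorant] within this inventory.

Checking each segment against [−round], [−nasal], [+sonorant]: /ɾ/ (alveolar tap), /ʎ/ (palatal lateral approximant), /r/ (alveolar trill) satisfy every feature; every other segment in the inventory fails at least one.

ɾ, ʎ, r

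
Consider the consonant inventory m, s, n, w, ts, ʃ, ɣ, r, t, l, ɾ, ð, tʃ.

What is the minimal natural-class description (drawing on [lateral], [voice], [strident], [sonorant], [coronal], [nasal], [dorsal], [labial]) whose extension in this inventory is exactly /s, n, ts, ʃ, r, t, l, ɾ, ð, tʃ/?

The target set is precisely the extension of [+coronal] in this inventory.

[+coronal]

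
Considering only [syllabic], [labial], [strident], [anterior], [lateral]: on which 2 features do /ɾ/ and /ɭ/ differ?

[lateral], [anterior]

/ɾ/ is the alveolar tap and /ɭ/ is the retroflex lateral approximant. Both are [−syllabic], [−labial], [−strident]. /ɾ/ is [−lateral] while /ɭ/ is [+lateral]; /ɾ/ is [+anterior] while /ɭ/ is [−anterior], so the distinguishing features are [lateral], [anterior].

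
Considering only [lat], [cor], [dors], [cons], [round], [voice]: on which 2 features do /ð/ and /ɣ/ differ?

The two segments share [-lateral], [+consonantal], [-round], [+voice]. The only features from the list on which they differ: /ð/ is [+coronal] while /ɣ/ is [-coronal]; /ð/ is [-dorsal] while /ɣ/ is [+dorsal].

[coronal], [dorsal]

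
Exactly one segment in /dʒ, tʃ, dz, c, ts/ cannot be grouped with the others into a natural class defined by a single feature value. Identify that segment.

[delayed release] (equivalently [strident], [dorsal]) groups all but one: /tʃ, dz, ts, dʒ/ share [+delayed release] while /c/ (voiceless palatal stop) alone is [-delayed release]. Removing any other segment would not leave a single-feature class that excludes it.

c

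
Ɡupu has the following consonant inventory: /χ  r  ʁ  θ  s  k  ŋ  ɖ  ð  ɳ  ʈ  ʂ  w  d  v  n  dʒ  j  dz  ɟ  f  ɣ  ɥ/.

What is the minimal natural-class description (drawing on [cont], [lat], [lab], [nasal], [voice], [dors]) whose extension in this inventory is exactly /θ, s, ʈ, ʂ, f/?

[-voice, -dors]

The class [-voice], [-dorsal] has exactly /θ, s, ʈ, ʂ, f/ as its extension in this inventory. No smaller conjunction from the listed features achieves this: [-dorsal] alone would also admit /r, ɖ, ð, ɳ, …/; [-voice] alone would also admit /χ, k/; and checking the remaining single features turns up none with this extension.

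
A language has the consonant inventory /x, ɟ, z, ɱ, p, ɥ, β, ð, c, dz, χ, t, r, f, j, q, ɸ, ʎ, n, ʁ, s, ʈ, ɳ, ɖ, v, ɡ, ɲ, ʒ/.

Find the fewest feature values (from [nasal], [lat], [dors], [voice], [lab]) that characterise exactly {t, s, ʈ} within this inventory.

The class [−voice], [−labial], [−dorsal] has exactly /t, s, ʈ/ as its extension in this inventory. No smaller conjunction from the listed features achieves this: [−labial, −dorsal] alone would also admit /z, ð, dz, r, …/; [−voice, −dorsal] alone would also admit /p, f, ɸ/; [−voice, −labial] alone would also admit /x, c, χ, q/; and checking the remaining two-feature bundles turns up none with this extension.

[−voice, −lab, −dors]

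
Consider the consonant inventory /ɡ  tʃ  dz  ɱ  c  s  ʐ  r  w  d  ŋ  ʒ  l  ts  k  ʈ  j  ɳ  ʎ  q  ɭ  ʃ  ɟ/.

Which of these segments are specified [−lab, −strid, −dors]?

r, d, l, ʈ, ɳ, ɭ

Checking each segment against [−labial], [−strident], [−dorsal]: /r/ (alveolar trill), /d/ (voiced alveolar stop), /l/ (alveolar lateral approximant), /ʈ/ (voiceless retroflex stop), /ɳ/ (retroflex nasal), /ɭ/ (retroflex lateral approximant) satisfy every feature; every other segment in the inventory fails at least one.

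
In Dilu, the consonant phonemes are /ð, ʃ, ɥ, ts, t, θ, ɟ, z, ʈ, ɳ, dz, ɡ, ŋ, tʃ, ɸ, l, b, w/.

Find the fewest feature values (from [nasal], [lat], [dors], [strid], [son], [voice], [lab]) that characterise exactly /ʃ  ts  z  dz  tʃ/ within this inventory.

[+strid]

/ʃ, ts, z, dz, tʃ/ are exactly the [+strident] segments in the inventory, so a single feature suffices.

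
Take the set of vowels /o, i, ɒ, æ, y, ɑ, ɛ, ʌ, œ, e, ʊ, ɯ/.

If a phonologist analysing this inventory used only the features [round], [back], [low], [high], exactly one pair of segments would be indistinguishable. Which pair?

ɛ, e

On the given features, /ɛ/ and /e/ have an identical profile: [-round], [-back], [-low], [-high]. No other two segments in the inventory coincide on all 4 features. (They do differ in [tense], which is not among the given features.)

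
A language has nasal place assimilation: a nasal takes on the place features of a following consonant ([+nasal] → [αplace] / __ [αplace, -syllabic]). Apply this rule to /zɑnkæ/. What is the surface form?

The only nasal preceding a consonant is /n/ before /k/. /k/ is [+dorsal], so /n/ → /ŋ/, giving [zɑŋkæ].

[zɑŋkæ]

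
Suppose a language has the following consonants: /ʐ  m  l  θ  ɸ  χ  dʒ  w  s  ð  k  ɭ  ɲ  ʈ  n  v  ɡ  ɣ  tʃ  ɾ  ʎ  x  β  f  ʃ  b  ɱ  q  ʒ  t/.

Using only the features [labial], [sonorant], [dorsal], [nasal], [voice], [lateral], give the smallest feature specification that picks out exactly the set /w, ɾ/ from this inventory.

The class [+sonorant], [-nasal], [-lateral] has exactly /w, ɾ/ as its extension in this inventory. No smaller conjunction from the listed features achieves this: [-nasal, -lateral] alone would also admit /ʐ, θ, ɸ, χ, …/; [+sonorant, -lateral] alone would also admit /m, ɲ, n, ɱ/; [+sonorant, -nasal] alone would also admit /l, ɭ, ʎ/; and checking the remaining two-feature bundles turns up none with this extension.

[+sonorant, -nasal, -lateral]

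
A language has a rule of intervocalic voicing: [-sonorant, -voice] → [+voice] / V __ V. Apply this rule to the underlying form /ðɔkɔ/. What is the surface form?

The only segment in the rule's environment that also matches [-sonorant, -voice] is /k/. Applying [+voice] turns the voiceless velar stop into /ɡ/ (voiced velar stop), giving [ðɔɡɔ].

[ðɔɡɔ]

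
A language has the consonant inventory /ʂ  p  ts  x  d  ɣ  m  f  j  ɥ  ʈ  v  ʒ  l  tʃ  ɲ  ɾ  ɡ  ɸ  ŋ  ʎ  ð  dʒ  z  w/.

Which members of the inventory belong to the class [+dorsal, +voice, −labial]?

Checking each segment against [+dorsal], [+voice], [−labial]: /ɣ/ (voiced velar fricative), /j/ (palatal glide), /ɲ/ (palatal nasal), /ɡ/ (voiced velar stop), /ŋ/ (velar nasal), /ʎ/ (palatal lateral approximant) satisfy every feature; every other segment in the inventory fails at least one.

ɣ, j, ɲ, ɡ, ŋ, ʎ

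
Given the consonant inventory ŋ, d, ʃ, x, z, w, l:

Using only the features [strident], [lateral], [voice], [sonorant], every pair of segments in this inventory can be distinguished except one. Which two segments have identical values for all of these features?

On the given features, /ŋ/ and /w/ have an identical profile: [−strident], [−lateral], [+voice], [+sonorant]. No other two segments in the inventory coincide on all 4 features. (They do differ in [nasal], [continuant], [labial] and [round], which are not among the given features.)

ŋ, w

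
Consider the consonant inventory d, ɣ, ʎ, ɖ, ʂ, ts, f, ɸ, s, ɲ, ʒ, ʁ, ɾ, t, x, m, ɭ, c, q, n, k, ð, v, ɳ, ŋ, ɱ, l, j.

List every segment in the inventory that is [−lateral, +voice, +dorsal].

ɣ, ɲ, ʁ, ŋ, j

Checking each segment against [−lateral], [+voice], [+dorsal]: /ɣ/ (voiced velar fricative), /ɲ/ (palatal nasal), /ʁ/ (voiced uvular fricative), /ŋ/ (velar nasal), /j/ (palatal glide) satisfy every feature; every other segment in the inventory fails at least one.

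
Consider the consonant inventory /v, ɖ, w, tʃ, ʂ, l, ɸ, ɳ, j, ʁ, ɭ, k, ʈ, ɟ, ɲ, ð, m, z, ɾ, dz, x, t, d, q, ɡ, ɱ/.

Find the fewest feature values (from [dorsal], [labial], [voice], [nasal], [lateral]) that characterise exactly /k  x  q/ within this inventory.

[-voice, +dorsal]

The class [-voice], [+dorsal] has exactly /k, x, q/ as its extension in this inventory. No smaller conjunction from the listed features achieves this: [+dorsal] alone would also admit /w, j, ʁ, ɟ, …/; [-voice] alone would also admit /tʃ, ʂ, ɸ, ʈ, …/; and checking the remaining single features turns up none with this extension.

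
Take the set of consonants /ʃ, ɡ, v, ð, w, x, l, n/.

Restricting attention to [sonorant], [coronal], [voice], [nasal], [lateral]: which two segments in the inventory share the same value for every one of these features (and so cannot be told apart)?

On the given features, /ɡ/ and /v/ have an identical profile: [-sonorant], [-coronal], [+voice], [-nasal], [-lateral]. No other two segments in the inventory coincide on all 5 features. (They do differ in [continuant], [labial] and [dorsal], which are not among the given features.)

ɡ, v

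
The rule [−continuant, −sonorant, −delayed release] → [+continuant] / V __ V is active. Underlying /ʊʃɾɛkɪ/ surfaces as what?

[ʊʃɾɛxɪ]

The only segment in the rule's environment that also matches [−continuant, −sonorant, −delayed release] is /k/. Applying [+continuant] turns the voiceless velar stop into /x/ (voiceless velar fricative), giving [ʊʃɾɛxɪ].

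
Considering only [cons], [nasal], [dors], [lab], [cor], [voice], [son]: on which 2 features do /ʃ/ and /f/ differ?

/ʃ/ (voiceless postalveolar fricative) and /f/ (voiceless labiodental fricative) agree on [+consonantal], [-nasal], [-dorsal], [-voice], [-sonorant]. They differ on [labial] (/ʃ/ [-], /f/ [+]), [coronal] (/ʃ/ [+], /f/ [-]).

[labial], [coronal]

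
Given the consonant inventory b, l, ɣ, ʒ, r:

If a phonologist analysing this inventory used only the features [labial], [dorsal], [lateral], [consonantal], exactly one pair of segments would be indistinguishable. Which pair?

ʒ, r

Both /ʒ/ and /r/ are [-labial], [-dorsal], [-lateral], [+consonantal]. Since the list omits [sonorant], [strident] and [anterior] — which do distinguish the voiced postalveolar fricative from the alveolar trill — this pair collapses; all other pairs remain distinct.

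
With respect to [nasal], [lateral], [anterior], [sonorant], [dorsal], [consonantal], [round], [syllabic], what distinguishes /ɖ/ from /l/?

/ɖ/ is the voiced retroflex stop and /l/ is the alveolar lateral approximant. Both are [-nasal], [-dorsal], [+consonantal], [-round], [-syllabic]. /ɖ/ is [-sonorant] while /l/ is [+sonorant]; /ɖ/ is [-lateral] while /l/ is [+lateral]; /ɖ/ is [-anterior] while /l/ is [+anterior], so the distinguishing features are [sonorant], [lateral], [anterior].

[sonorant], [lateral], [anterior]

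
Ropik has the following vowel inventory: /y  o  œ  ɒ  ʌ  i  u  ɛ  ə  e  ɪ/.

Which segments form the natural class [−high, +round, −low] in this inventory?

The [−high] segments are /o, œ, ɒ, ʌ, ɛ, ə, e/.
Among these, [+round] gives /o, œ, ɒ/.
Of those, [−low] leaves /o, œ/.

o, œ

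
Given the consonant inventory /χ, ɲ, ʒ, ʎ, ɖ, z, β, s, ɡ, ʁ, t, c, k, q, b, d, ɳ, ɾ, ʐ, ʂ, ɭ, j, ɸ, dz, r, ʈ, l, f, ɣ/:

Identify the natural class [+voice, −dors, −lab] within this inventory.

ʒ, ɖ, z, d, ɳ, ɾ, ʐ, ɭ, dz, r, l

Checking each segment against [+voice], [−dorsal], [−labial]: /ʒ/ (voiced postalveolar fricative), /ɖ/ (voiced retroflex stop), /z/ (voiced alveolar fricative), /d/ (voiced alveolar stop), /ɳ/ (retroflex nasal), /ɾ/ (alveolar tap), among others, satisfy every feature; every other segment in the inventory fails at least one.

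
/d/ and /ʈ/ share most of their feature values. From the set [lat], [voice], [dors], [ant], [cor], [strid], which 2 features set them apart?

/d/ (voiced alveolar stop) and /ʈ/ (voiceless retroflex stop) agree on [-lateral], [-dorsal], [+coronal], [-strident]. They differ on [voice] (/d/ [+], /ʈ/ [-]), [anterior] (/d/ [+], /ʈ/ [-]).

[voice], [anterior]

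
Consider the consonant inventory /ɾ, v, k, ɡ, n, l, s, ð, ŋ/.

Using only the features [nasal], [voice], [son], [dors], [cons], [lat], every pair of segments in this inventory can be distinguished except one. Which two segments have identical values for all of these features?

On the given features, /ð/ and /v/ have an identical profile: [−nasal], [+voice], [−sonorant], [−dorsal], [+consonantal], [−lateral]. No other two segments in the inventory coincide on all 6 features. (They do differ in [labial] and [coronal], which are not among the given features.)

ð, v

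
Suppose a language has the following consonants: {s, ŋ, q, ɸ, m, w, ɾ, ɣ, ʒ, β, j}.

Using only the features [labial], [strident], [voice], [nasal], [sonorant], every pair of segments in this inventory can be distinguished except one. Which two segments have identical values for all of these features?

Both /ɾ/ and /j/ are [-labial], [-strident], [+voice], [-nasal], [+sonorant]. Since the list omits [dorsal] — which does distinguish the alveolar tap from the palatal glide — this pair collapses; all other pairs remain distinct.

ɾ, j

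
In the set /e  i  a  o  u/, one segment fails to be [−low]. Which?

a

/u, i, e, o/ are all [−low]; /a/ (low unrounded vowel) is [+low].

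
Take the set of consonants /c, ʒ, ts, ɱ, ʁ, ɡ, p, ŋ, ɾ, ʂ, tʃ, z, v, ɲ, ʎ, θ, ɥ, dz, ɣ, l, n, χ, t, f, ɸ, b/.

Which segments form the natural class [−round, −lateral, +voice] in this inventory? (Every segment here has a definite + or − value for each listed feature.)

Eliminate segments failing any feature: /c, ts, p, ʂ, tʃ, θ, χ, t, f, ɸ/ are [−voice]; /ʎ, l/ are [+lateral]; /ɥ/ is [+round]. The remaining /ʒ, ɱ, ʁ, ɡ, ŋ, ɾ, z, v, ɲ, dz, ɣ, n, b/ satisfy [−round], [−lateral], [+voice].

ʒ, ɱ, ʁ, ɡ, ŋ, ɾ, z, v, ɲ, dz, ɣ, n, b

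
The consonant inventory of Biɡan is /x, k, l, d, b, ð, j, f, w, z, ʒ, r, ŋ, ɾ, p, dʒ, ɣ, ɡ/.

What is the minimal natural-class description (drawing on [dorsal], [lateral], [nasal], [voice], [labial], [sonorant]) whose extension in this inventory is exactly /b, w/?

The class [+voice], [+labial] has exactly /b, w/ as its extension in this inventory. No smaller conjunction from the listed features achieves this: [+labial] alone would also admit /f, p/; [+voice] alone would also admit /l, d, ð, j, …/; and checking the remaining single features turns up none with this extension.

[+voice, +labial]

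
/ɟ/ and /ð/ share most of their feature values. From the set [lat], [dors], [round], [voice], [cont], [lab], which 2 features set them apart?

[continuant], [dorsal]

/ɟ/ is the voiced palatal stop and /ð/ is the voiced dental fricative. Both are [-lateral], [-round], [+voice], [-labial]. /ɟ/ is [-continuant] while /ð/ is [+continuant]; /ɟ/ is [+dorsal] while /ð/ is [-dorsal], so the distinguishing features are [continuant], [dorsal].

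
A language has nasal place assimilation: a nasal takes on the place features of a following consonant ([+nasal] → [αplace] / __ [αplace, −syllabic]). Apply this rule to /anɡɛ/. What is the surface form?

[aŋɡɛ]

The only nasal preceding a consonant is /n/ before /ɡ/. /ɡ/ is [+dorsal], so /n/ → /ŋ/, giving [aŋɡɛ].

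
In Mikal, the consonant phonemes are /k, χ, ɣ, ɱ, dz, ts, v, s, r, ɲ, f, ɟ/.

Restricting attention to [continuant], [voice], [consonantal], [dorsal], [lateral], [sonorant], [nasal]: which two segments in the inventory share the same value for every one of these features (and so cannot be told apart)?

s, f

On the given features, /s/ and /f/ have an identical profile: [+continuant], [−voice], [+consonantal], [−dorsal], [−lateral], [−sonorant], [−nasal]. No other two segments in the inventory coincide on all 7 features. (They do differ in [labial] and [coronal], which are not among the given features.)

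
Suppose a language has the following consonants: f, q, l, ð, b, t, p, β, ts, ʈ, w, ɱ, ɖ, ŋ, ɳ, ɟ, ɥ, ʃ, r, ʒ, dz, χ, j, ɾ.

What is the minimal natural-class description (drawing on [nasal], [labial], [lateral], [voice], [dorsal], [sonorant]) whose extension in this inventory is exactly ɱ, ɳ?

/ɱ, ɳ/ are all [+nasal], [−dorsal], and no other segment in the inventory matches both values. Dropping any one of them over-generates: [−dorsal] alone would also admit /f, l, ð, b, …/; [+nasal] alone would also admit /ŋ/. No other single listed feature picks out exactly this set either, so fewer than two features will not do.

[+nasal, −dorsal]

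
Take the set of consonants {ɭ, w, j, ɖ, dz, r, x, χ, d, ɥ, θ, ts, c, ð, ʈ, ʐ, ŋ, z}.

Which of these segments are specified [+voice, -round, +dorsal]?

j, ŋ

The [+voice] segments are /ɭ, w, j, ɖ, dz, r, d, ɥ, ð, ʐ, ŋ, z/.
Within that set, [-round] gives /ɭ, j, ɖ, dz, r, d, ð, ʐ, ŋ, z/.
Intersecting with [+dorsal] leaves /j, ŋ/.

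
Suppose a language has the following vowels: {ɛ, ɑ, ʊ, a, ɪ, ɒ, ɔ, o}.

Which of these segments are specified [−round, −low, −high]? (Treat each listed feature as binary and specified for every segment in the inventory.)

Checking each segment against [−round], [−low], [−high]: /ɛ/ (mid front unrounded lax vowel) satisfies every feature; every other segment in the inventory fails at least one.

ɛ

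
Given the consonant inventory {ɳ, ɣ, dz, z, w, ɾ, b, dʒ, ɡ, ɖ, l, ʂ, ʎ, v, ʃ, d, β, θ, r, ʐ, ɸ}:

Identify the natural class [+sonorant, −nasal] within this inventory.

w, ɾ, l, ʎ, r

Checking each segment against [+sonorant], [−nasal]: /w/ (labial-velar glide), /ɾ/ (alveolar tap), /l/ (alveolar lateral approximant), /ʎ/ (palatal lateral approximant), /r/ (alveolar trill) satisfy every feature; every other segment in the inventory fails at least one.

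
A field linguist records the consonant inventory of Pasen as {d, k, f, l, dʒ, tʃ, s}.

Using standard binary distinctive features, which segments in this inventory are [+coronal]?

The feature [coronal] marks segments articulated with the tongue front (tip or blade). In this inventory /d, l, dʒ, tʃ, s/ have that property, so they are [+coronal]; /k, f/ are [−coronal].

d, l, dʒ, tʃ, s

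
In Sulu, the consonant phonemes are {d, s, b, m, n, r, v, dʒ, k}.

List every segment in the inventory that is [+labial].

The feature [labial] marks segments articulated with one or both lips. In this inventory /b, m, v/ have that property, so they are [+labial]; /d, s, n, r, dʒ, k/ are [−labial].

b, m, v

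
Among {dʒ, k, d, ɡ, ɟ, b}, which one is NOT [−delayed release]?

/dʒ/ is the voiced postalveolar affricate, which is [+delayed release]; the rest — /ɟ, ɡ, b, d, k/ — are [−delayed release].

dʒ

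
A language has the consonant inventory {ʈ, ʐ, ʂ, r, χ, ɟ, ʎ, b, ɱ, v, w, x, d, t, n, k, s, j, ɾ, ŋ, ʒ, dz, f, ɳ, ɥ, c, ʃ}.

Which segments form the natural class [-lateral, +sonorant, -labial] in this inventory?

Eliminate segments failing any feature: /ʈ, ʐ, ʂ, χ, ɟ, b, v, x, d, t, k, s, ʒ, dz, f, c, ʃ/ are [-sonorant]; /ʎ/ is [+lateral]; /ɱ, w, ɥ/ are [+labial]. The remaining /r, n, j, ɾ, ŋ, ɳ/ satisfy [-lateral], [+sonorant], [-labial].

r, n, j, ɾ, ŋ, ɳ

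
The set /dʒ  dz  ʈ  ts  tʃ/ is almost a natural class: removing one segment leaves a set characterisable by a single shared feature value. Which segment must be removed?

The remaining segments after removing /ʈ/ share [+delayed release]; /ʈ/ (voiceless retroflex stop) is [−delayed release]. For every other candidate removal, the leftover set fails to share any single feature value that the removed segment lacks.

ʈ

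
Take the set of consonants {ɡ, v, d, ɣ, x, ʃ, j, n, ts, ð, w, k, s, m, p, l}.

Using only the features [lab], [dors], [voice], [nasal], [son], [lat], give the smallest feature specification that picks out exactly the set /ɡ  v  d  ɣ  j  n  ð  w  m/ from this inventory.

Every target segment is [+voice], [−lateral]; each remaining inventory member fails at least one of these. Each conjunct is needed — [−lateral] alone would also admit /x, ʃ, ts, k, …/; [+voice] alone would also admit /l/ — and no other single listed feature has exactly this extension, so two is the minimum.

[+voice, −lat]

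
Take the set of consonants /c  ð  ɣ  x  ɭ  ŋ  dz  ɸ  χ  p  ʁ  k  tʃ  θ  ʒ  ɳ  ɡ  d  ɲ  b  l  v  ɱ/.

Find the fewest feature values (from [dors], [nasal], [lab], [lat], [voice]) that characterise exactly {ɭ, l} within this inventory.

/ɭ, l/ are exactly the [+lateral] segments in the inventory, so a single feature suffices.

[+lat]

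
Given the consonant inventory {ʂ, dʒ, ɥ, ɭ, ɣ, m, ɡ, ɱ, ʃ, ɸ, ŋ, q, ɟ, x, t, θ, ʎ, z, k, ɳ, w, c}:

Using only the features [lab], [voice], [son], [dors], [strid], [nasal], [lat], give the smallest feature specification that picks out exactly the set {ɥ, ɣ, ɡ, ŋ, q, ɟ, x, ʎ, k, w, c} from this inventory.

[+dors]

/ɥ, ɣ, ɡ, ŋ, q, ɟ, x, ʎ, k, w, c/ are exactly the [+dorsal] segments in the inventory, so a single feature suffices.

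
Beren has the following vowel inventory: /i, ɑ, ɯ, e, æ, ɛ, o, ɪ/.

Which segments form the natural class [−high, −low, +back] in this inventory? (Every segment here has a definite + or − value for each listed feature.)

o

Checking each segment against [−high], [−low], [+back]: /o/ (mid back rounded tense vowel) satisfies every feature; every other segment in the inventory fails at least one.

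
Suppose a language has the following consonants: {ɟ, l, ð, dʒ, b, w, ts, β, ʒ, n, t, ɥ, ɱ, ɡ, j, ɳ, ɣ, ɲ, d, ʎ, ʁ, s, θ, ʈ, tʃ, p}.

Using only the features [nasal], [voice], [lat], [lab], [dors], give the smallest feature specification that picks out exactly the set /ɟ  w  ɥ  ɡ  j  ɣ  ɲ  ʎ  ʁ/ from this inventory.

Every target segment is [+dorsal] and no other inventory member is, so one feature is enough.

[+dors]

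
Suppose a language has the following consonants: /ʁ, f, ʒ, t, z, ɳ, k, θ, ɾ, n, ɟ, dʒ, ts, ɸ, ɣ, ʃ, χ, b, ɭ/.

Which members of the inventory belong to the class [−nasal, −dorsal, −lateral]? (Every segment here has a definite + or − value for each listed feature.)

f, ʒ, t, z, θ, ɾ, dʒ, ts, ɸ, ʃ, b

Eliminate segments failing any feature: /ʁ, k, ɟ, ɣ, χ/ are [+dorsal]; /ɳ, n/ are [+nasal]; /ɭ/ is [+lateral]. The remaining /f, ʒ, t, z, θ, ɾ, dʒ, ts, ɸ, ʃ, b/ satisfy [−nasal], [−dorsal], [−lateral].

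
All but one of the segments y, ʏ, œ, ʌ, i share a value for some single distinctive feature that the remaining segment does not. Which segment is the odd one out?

/œ, y, i, ʏ/ are all [-back], but /ʌ/ (mid back unrounded lax vowel) is [+back]. No other single segment can be removed to leave a set sharing one feature value that the removed segment lacks, so /ʌ/ is the odd one out.

ʌ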